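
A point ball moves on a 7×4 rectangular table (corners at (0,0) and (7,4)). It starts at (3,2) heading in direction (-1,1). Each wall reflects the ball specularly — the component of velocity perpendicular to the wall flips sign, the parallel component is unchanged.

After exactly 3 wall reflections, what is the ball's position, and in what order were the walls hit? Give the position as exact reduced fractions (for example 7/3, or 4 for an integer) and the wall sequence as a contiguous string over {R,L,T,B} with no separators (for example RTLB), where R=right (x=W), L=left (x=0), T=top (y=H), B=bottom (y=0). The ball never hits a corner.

1. t=2 → T at (1,4); v=(-1,-1)
2. t=1 → L at (0,3); v=(1,-1)
3. t=3 → B at (3,0); v=(1,1)

Final position: (3,0)
Wall sequence: TLB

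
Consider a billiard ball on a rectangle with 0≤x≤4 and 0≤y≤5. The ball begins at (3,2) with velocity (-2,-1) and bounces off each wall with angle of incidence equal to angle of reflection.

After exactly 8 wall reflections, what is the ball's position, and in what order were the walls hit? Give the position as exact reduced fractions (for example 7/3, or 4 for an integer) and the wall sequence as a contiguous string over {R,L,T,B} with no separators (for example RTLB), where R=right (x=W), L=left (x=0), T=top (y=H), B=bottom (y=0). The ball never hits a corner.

1. t=3/2 → L at (0,1/2); v=(2,-1)
2. t=1/2 → B at (1,0); v=(2,1)
3. t=3/2 → R at (4,3/2); v=(-2,1)
4. t=2 → L at (0,7/2); v=(2,1)
5. t=3/2 → T at (3,5); v=(2,-1)
6. t=1/2 → R at (4,9/2); v=(-2,-1)
7. t=2 → L at (0,5/2); v=(2,-1)
8. t=2 → R at (4,1/2); v=(-2,-1)

Final position: (4,1/2)
Wall sequence: LBRLTRLR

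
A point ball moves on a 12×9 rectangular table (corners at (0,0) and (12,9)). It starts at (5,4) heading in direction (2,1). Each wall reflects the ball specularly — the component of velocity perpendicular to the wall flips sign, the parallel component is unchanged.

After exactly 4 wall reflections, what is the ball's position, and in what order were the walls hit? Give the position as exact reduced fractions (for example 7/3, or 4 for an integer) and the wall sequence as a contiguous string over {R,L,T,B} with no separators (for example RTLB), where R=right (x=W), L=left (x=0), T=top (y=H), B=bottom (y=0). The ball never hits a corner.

Final position: (9,0)
Wall sequence: RTLB

1. t=7/2 → R at (12,15/2); v=(-2,1)
2. t=3/2 → T at (9,9); v=(-2,-1)
3. t=9/2 → L at (0,9/2); v=(2,-1)
4. t=9/2 → B at (9,0); v=(2,1)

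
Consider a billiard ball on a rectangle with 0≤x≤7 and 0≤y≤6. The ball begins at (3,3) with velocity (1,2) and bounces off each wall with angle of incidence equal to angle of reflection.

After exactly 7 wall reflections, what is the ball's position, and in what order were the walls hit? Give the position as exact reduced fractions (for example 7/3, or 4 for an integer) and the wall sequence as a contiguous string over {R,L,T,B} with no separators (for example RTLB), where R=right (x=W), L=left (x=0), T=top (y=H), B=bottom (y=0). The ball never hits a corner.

1. t=3/2 → T at (9/2,6); v=(1,-2)
2. t=5/2 → R at (7,1); v=(-1,-2)
3. t=1/2 → B at (13/2,0); v=(-1,2)
4. t=3 → T at (7/2,6); v=(-1,-2)
5. t=3 → B at (1/2,0); v=(-1,2)
6. t=1/2 → L at (0,1); v=(1,2)
7. t=5/2 → T at (5/2,6); v=(1,-2)

Final position: (5/2,6)
Wall sequence: TRBTBLT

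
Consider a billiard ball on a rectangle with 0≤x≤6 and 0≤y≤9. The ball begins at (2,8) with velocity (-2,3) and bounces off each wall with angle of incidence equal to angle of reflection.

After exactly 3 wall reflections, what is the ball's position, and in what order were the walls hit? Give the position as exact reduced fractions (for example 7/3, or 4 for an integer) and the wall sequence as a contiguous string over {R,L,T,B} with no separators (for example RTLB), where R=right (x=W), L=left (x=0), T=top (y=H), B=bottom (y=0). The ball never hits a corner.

Final position: (14/3,0)
Wall sequence: TLB

1. t=1/3 → T at (4/3,9); v=(-2,-3)
2. t=2/3 → L at (0,7); v=(2,-3)
3. t=7/3 → B at (14/3,0); v=(2,3)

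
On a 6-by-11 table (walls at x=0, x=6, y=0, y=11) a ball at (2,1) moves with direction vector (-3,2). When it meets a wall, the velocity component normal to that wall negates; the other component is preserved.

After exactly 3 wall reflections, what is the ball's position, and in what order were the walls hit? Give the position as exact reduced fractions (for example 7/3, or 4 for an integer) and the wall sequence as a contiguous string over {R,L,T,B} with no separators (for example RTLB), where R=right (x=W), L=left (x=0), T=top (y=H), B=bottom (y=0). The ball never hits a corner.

Final position: (0,31/3)
Wall sequence: LRL

1. t=2/3 → L at (0,7/3); v=(3,2)
2. t=2 → R at (6,19/3); v=(-3,2)
3. t=2 → L at (0,31/3); v=(3,2)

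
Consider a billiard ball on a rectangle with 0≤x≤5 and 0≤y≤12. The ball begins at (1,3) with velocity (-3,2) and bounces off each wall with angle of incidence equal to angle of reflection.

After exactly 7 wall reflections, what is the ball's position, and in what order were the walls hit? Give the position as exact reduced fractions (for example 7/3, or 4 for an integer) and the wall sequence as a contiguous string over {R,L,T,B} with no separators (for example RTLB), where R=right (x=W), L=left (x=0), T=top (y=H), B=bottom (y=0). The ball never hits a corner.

Final position: (5,11/3)
Wall sequence: LRLTRLR

1. t=1/3 → L at (0,11/3); v=(3,2)
2. t=5/3 → R at (5,7); v=(-3,2)
3. t=5/3 → L at (0,31/3); v=(3,2)
4. t=5/6 → T at (5/2,12); v=(3,-2)
5. t=5/6 → R at (5,31/3); v=(-3,-2)
6. t=5/3 → L at (0,7); v=(3,-2)
7. t=5/3 → R at (5,11/3); v=(-3,-2)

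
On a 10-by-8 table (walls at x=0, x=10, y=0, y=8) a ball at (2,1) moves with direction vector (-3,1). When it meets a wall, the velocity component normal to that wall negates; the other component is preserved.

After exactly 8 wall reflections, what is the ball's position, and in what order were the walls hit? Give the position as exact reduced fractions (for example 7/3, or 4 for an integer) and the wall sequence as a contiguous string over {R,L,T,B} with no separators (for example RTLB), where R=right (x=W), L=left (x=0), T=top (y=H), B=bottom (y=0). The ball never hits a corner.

1. t=2/3 → L at (0,5/3); v=(3,1)
2. t=10/3 → R at (10,5); v=(-3,1)
3. t=3 → T at (1,8); v=(-3,-1)
4. t=1/3 → L at (0,23/3); v=(3,-1)
5. t=10/3 → R at (10,13/3); v=(-3,-1)
6. t=10/3 → L at (0,1); v=(3,-1)
7. t=1 → B at (3,0); v=(3,1)
8. t=7/3 → R at (10,7/3); v=(-3,1)

Final position: (10,7/3)
Wall sequence: LRTLRLBR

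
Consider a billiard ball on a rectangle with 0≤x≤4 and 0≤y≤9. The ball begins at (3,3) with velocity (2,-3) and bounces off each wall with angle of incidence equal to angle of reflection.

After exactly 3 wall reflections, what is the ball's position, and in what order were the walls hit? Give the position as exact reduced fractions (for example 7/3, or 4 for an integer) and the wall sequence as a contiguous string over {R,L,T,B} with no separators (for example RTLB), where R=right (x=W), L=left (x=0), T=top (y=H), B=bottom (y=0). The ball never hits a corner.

Final position: (0,9/2)
Wall sequence: RBL

1. t=1/2 → R at (4,3/2); v=(-2,-3)
2. t=1/2 → B at (3,0); v=(-2,3)
3. t=3/2 → L at (0,9/2); v=(2,3)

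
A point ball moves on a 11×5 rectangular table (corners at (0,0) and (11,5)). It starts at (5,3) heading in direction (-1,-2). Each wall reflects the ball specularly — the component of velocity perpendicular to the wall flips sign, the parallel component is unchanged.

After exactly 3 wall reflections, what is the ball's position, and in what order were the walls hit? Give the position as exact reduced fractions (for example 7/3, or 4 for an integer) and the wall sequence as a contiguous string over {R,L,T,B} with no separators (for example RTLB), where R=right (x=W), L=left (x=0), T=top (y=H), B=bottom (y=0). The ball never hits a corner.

Final position: (0,3)
Wall sequence: BTL

1. t=3/2 → B at (7/2,0); v=(-1,2)
2. t=5/2 → T at (1,5); v=(-1,-2)
3. t=1 → L at (0,3); v=(1,-2)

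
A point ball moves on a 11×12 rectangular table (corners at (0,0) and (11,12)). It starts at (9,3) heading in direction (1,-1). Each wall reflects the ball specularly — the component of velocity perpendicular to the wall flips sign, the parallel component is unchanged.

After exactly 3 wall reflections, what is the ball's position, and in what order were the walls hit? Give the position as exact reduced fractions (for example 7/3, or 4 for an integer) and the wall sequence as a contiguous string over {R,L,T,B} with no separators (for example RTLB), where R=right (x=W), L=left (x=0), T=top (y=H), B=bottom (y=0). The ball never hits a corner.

Final position: (0,10)
Wall sequence: RBL

1. t=2 → R at (11,1); v=(-1,-1)
2. t=1 → B at (10,0); v=(-1,1)
3. t=10 → L at (0,10); v=(1,1)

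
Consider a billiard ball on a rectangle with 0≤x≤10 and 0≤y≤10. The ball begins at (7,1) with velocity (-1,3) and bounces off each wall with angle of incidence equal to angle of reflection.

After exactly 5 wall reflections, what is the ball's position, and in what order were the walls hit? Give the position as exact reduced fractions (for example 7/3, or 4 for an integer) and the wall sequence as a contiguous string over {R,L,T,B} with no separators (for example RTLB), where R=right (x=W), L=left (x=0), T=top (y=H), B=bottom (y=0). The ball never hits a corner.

Final position: (6,0)
Wall sequence: TBLTB

1. t=3 → T at (4,10); v=(-1,-3)
2. t=10/3 → B at (2/3,0); v=(-1,3)
3. t=2/3 → L at (0,2); v=(1,3)
4. t=8/3 → T at (8/3,10); v=(1,-3)
5. t=10/3 → B at (6,0); v=(1,3)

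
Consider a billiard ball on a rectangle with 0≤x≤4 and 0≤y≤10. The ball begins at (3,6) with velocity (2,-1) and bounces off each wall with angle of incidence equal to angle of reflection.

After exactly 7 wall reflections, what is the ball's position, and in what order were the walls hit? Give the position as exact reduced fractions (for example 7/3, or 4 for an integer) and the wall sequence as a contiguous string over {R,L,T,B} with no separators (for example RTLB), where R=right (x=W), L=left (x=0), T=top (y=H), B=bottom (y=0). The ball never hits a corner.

Final position: (0,9/2)
Wall sequence: RLRBLRL

1. t=1/2 → R at (4,11/2); v=(-2,-1)
2. t=2 → L at (0,7/2); v=(2,-1)
3. t=2 → R at (4,3/2); v=(-2,-1)
4. t=3/2 → B at (1,0); v=(-2,1)
5. t=1/2 → L at (0,1/2); v=(2,1)
6. t=2 → R at (4,5/2); v=(-2,1)
7. t=2 → L at (0,9/2); v=(2,1)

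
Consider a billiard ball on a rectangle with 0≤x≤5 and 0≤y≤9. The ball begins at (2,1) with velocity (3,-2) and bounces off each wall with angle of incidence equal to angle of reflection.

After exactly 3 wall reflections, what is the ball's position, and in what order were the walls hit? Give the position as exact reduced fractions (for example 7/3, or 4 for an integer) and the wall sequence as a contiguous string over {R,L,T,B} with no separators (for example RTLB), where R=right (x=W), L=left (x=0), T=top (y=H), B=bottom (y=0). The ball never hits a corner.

1. t=1/2 → B at (7/2,0); v=(3,2)
2. t=1/2 → R at (5,1); v=(-3,2)
3. t=5/3 → L at (0,13/3); v=(3,2)

Final position: (0,13/3)
Wall sequence: BRL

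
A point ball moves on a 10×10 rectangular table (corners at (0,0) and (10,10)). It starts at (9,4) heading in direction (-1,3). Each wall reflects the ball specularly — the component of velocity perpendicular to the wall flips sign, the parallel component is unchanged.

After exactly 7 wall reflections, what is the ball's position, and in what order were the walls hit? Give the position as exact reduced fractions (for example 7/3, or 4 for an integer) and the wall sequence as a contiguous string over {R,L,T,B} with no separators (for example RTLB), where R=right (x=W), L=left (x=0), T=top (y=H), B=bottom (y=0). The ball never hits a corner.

Final position: (29/3,0)
Wall sequence: TBTLBTB

1. t=2 → T at (7,10); v=(-1,-3)
2. t=10/3 → B at (11/3,0); v=(-1,3)
3. t=10/3 → T at (1/3,10); v=(-1,-3)
4. t=1/3 → L at (0,9); v=(1,-3)
5. t=3 → B at (3,0); v=(1,3)
6. t=10/3 → T at (19/3,10); v=(1,-3)
7. t=10/3 → B at (29/3,0); v=(1,3)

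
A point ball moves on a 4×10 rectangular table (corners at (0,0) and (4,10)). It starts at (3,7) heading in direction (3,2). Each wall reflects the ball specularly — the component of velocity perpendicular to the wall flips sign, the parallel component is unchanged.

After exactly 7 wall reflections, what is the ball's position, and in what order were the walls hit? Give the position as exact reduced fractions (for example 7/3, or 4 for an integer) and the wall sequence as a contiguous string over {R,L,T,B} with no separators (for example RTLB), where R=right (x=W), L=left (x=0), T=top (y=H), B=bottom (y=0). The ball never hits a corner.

Final position: (3/2,0)
Wall sequence: RTLRLRB

1. t=1/3 → R at (4,23/3); v=(-3,2)
2. t=7/6 → T at (1/2,10); v=(-3,-2)
3. t=1/6 → L at (0,29/3); v=(3,-2)
4. t=4/3 → R at (4,7); v=(-3,-2)
5. t=4/3 → L at (0,13/3); v=(3,-2)
6. t=4/3 → R at (4,5/3); v=(-3,-2)
7. t=5/6 → B at (3/2,0); v=(-3,2)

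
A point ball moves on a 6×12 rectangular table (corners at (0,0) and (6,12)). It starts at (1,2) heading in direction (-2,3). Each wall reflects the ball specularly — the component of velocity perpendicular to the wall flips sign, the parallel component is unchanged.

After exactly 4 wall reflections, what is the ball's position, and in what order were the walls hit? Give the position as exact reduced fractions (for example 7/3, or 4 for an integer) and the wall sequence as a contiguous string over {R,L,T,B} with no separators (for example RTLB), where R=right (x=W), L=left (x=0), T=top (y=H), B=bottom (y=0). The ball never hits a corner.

Final position: (0,5/2)
Wall sequence: LTRL

1. t=1/2 → L at (0,7/2); v=(2,3)
2. t=17/6 → T at (17/3,12); v=(2,-3)
3. t=1/6 → R at (6,23/2); v=(-2,-3)
4. t=3 → L at (0,5/2); v=(2,-3)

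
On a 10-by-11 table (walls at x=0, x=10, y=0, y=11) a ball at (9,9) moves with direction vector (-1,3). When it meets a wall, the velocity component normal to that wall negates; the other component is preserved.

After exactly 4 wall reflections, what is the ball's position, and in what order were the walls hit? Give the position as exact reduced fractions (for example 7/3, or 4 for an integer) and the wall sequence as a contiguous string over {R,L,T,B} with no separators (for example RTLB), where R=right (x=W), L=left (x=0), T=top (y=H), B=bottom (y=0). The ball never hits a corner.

1. t=2/3 → T at (25/3,11); v=(-1,-3)
2. t=11/3 → B at (14/3,0); v=(-1,3)
3. t=11/3 → T at (1,11); v=(-1,-3)
4. t=1 → L at (0,8); v=(1,-3)

Final position: (0,8)
Wall sequence: TBTL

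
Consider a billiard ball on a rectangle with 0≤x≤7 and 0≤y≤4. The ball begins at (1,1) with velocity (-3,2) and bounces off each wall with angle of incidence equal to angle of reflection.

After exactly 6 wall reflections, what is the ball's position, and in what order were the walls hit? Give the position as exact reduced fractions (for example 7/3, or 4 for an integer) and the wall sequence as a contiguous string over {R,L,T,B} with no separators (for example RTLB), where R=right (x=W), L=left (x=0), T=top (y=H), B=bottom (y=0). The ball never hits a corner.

Final position: (3/2,4)
Wall sequence: LTRBLT

1. t=1/3 → L at (0,5/3); v=(3,2)
2. t=7/6 → T at (7/2,4); v=(3,-2)
3. t=7/6 → R at (7,5/3); v=(-3,-2)
4. t=5/6 → B at (9/2,0); v=(-3,2)
5. t=3/2 → L at (0,3); v=(3,2)
6. t=1/2 → T at (3/2,4); v=(3,-2)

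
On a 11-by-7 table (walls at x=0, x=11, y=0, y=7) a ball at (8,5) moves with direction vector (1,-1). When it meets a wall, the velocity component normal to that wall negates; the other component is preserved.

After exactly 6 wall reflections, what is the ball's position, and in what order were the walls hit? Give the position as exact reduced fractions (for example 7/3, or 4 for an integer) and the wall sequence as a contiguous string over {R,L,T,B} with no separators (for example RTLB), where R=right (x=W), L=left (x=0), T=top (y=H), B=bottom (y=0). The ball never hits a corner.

1. t=3 → R at (11,2); v=(-1,-1)
2. t=2 → B at (9,0); v=(-1,1)
3. t=7 → T at (2,7); v=(-1,-1)
4. t=2 → L at (0,5); v=(1,-1)
5. t=5 → B at (5,0); v=(1,1)
6. t=6 → R at (11,6); v=(-1,1)

Final position: (11,6)
Wall sequence: RBTLBR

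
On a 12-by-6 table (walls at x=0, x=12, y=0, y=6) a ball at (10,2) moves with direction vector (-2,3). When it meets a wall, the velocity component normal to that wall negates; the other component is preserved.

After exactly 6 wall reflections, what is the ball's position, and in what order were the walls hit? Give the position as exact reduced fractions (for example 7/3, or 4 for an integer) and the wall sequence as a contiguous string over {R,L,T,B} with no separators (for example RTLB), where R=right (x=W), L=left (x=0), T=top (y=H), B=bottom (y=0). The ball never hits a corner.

1. t=4/3 → T at (22/3,6); v=(-2,-3)
2. t=2 → B at (10/3,0); v=(-2,3)
3. t=5/3 → L at (0,5); v=(2,3)
4. t=1/3 → T at (2/3,6); v=(2,-3)
5. t=2 → B at (14/3,0); v=(2,3)
6. t=2 → T at (26/3,6); v=(2,-3)

Final position: (26/3,6)
Wall sequence: TBLTBT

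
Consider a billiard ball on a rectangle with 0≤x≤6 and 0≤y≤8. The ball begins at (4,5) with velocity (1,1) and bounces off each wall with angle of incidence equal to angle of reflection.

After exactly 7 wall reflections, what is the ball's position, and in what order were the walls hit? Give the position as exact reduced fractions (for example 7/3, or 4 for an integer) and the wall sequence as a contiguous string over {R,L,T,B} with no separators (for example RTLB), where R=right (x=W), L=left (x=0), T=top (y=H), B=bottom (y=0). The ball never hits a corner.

1. t=2 → R at (6,7); v=(-1,1)
2. t=1 → T at (5,8); v=(-1,-1)
3. t=5 → L at (0,3); v=(1,-1)
4. t=3 → B at (3,0); v=(1,1)
5. t=3 → R at (6,3); v=(-1,1)
6. t=5 → T at (1,8); v=(-1,-1)
7. t=1 → L at (0,7); v=(1,-1)

Final position: (0,7)
Wall sequence: RTLBRTL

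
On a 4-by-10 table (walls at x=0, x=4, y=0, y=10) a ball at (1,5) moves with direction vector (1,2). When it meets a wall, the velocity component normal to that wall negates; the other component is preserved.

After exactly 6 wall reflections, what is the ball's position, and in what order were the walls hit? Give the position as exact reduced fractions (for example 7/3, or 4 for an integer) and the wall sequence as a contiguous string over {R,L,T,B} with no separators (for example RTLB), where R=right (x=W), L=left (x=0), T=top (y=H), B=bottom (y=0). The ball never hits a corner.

1. t=5/2 → T at (7/2,10); v=(1,-2)
2. t=1/2 → R at (4,9); v=(-1,-2)
3. t=4 → L at (0,1); v=(1,-2)
4. t=1/2 → B at (1/2,0); v=(1,2)
5. t=7/2 → R at (4,7); v=(-1,2)
6. t=3/2 → T at (5/2,10); v=(-1,-2)

Final position: (5/2,10)
Wall sequence: TRLBRT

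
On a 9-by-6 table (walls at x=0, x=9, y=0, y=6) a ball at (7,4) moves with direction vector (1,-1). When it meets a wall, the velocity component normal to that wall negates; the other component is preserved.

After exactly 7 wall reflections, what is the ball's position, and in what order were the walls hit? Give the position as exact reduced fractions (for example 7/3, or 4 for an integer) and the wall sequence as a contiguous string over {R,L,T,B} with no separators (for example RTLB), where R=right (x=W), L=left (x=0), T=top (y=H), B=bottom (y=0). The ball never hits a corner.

Final position: (7,6)
Wall sequence: RBTLBRT

1. t=2 → R at (9,2); v=(-1,-1)
2. t=2 → B at (7,0); v=(-1,1)
3. t=6 → T at (1,6); v=(-1,-1)
4. t=1 → L at (0,5); v=(1,-1)
5. t=5 → B at (5,0); v=(1,1)
6. t=4 → R at (9,4); v=(-1,1)
7. t=2 → T at (7,6); v=(-1,-1)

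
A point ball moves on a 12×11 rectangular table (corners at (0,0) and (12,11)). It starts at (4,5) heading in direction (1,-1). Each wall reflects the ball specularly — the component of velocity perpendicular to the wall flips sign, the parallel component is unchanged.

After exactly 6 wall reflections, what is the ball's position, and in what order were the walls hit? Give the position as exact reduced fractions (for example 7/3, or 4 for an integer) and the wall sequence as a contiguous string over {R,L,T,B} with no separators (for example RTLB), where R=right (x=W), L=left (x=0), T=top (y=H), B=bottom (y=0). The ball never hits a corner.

Final position: (12,5)
Wall sequence: BRTLBR

1. t=5 → B at (9,0); v=(1,1)
2. t=3 → R at (12,3); v=(-1,1)
3. t=8 → T at (4,11); v=(-1,-1)
4. t=4 → L at (0,7); v=(1,-1)
5. t=7 → B at (7,0); v=(1,1)
6. t=5 → R at (12,5); v=(-1,1)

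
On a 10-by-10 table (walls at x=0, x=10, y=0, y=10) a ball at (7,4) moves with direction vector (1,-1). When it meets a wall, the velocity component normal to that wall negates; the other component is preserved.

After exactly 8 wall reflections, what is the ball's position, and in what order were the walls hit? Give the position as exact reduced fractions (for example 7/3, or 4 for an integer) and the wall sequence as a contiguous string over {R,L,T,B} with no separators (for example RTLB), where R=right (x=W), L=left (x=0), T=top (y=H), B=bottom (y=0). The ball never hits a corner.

Final position: (1,10)
Wall sequence: RBLTRBLT

1. t=3 → R at (10,1); v=(-1,-1)
2. t=1 → B at (9,0); v=(-1,1)
3. t=9 → L at (0,9); v=(1,1)
4. t=1 → T at (1,10); v=(1,-1)
5. t=9 → R at (10,1); v=(-1,-1)
6. t=1 → B at (9,0); v=(-1,1)
7. t=9 → L at (0,9); v=(1,1)
8. t=1 → T at (1,10); v=(1,-1)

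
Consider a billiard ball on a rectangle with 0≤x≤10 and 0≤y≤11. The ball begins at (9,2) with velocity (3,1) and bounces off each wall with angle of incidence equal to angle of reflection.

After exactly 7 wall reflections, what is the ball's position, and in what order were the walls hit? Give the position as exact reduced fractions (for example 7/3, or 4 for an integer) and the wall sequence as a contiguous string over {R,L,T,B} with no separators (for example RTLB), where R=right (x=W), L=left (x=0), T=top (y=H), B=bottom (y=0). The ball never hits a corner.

1. t=1/3 → R at (10,7/3); v=(-3,1)
2. t=10/3 → L at (0,17/3); v=(3,1)
3. t=10/3 → R at (10,9); v=(-3,1)
4. t=2 → T at (4,11); v=(-3,-1)
5. t=4/3 → L at (0,29/3); v=(3,-1)
6. t=10/3 → R at (10,19/3); v=(-3,-1)
7. t=10/3 → L at (0,3); v=(3,-1)

Final position: (0,3)
Wall sequence: RLRTLRL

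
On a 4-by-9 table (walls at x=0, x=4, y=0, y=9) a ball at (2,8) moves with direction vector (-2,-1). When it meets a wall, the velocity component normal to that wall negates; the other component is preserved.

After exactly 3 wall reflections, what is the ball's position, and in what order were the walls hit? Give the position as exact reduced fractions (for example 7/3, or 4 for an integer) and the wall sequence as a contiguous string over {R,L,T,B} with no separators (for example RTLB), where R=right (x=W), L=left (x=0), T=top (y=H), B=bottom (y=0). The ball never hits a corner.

1. t=1 → L at (0,7); v=(2,-1)
2. t=2 → R at (4,5); v=(-2,-1)
3. t=2 → L at (0,3); v=(2,-1)

Final position: (0,3)
Wall sequence: LRL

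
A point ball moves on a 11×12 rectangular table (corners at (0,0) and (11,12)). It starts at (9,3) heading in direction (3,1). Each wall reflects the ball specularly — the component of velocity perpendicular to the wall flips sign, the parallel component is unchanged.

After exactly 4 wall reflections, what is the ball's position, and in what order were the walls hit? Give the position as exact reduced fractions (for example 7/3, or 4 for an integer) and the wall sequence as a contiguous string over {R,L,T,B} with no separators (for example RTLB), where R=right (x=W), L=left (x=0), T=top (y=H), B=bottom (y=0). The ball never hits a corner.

1. t=2/3 → R at (11,11/3); v=(-3,1)
2. t=11/3 → L at (0,22/3); v=(3,1)
3. t=11/3 → R at (11,11); v=(-3,1)
4. t=1 → T at (8,12); v=(-3,-1)

Final position: (8,12)
Wall sequence: RLRT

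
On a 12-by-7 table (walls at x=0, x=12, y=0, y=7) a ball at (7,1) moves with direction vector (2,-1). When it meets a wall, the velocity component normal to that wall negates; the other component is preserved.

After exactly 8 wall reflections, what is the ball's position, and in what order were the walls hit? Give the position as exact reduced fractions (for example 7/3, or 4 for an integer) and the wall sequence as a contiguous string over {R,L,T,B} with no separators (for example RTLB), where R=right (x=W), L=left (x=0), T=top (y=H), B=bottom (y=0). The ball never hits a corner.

Final position: (3,7)
Wall sequence: BRTLRBLT

1. t=1 → B at (9,0); v=(2,1)
2. t=3/2 → R at (12,3/2); v=(-2,1)
3. t=11/2 → T at (1,7); v=(-2,-1)
4. t=1/2 → L at (0,13/2); v=(2,-1)
5. t=6 → R at (12,1/2); v=(-2,-1)
6. t=1/2 → B at (11,0); v=(-2,1)
7. t=11/2 → L at (0,11/2); v=(2,1)
8. t=3/2 → T at (3,7); v=(2,-1)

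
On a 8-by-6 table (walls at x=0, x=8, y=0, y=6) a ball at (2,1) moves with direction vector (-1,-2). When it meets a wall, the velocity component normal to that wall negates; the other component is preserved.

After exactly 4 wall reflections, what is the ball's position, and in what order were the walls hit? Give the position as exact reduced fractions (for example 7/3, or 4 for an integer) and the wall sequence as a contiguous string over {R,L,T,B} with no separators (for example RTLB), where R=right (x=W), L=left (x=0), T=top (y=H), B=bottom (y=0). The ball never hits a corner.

1. t=1/2 → B at (3/2,0); v=(-1,2)
2. t=3/2 → L at (0,3); v=(1,2)
3. t=3/2 → T at (3/2,6); v=(1,-2)
4. t=3 → B at (9/2,0); v=(1,2)

Final position: (9/2,0)
Wall sequence: BLTB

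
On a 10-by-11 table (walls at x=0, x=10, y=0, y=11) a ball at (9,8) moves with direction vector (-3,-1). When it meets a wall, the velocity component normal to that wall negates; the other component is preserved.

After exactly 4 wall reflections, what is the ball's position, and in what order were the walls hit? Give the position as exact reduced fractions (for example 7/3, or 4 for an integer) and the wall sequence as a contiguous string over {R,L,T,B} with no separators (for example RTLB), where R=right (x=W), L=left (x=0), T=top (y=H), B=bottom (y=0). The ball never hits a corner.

1. t=3 → L at (0,5); v=(3,-1)
2. t=10/3 → R at (10,5/3); v=(-3,-1)
3. t=5/3 → B at (5,0); v=(-3,1)
4. t=5/3 → L at (0,5/3); v=(3,1)

Final position: (0,5/3)
Wall sequence: LRBL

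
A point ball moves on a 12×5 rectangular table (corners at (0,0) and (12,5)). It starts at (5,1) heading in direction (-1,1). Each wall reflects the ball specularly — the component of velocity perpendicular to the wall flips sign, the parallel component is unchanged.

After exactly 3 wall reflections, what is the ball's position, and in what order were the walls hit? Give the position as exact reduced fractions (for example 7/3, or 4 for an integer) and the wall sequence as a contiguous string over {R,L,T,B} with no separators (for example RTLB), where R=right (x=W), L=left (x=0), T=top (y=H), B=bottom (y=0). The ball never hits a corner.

Final position: (4,0)
Wall sequence: TLB

1. t=4 → T at (1,5); v=(-1,-1)
2. t=1 → L at (0,4); v=(1,-1)
3. t=4 → B at (4,0); v=(1,1)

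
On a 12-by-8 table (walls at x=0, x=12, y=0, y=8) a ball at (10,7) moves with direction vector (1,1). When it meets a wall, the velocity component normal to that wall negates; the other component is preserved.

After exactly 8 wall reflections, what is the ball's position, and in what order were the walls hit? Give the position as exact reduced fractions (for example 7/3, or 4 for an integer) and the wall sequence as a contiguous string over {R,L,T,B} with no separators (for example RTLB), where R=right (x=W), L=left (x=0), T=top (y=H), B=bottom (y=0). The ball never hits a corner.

1. t=1 → T at (11,8); v=(1,-1)
2. t=1 → R at (12,7); v=(-1,-1)
3. t=7 → B at (5,0); v=(-1,1)
4. t=5 → L at (0,5); v=(1,1)
5. t=3 → T at (3,8); v=(1,-1)
6. t=8 → B at (11,0); v=(1,1)
7. t=1 → R at (12,1); v=(-1,1)
8. t=7 → T at (5,8); v=(-1,-1)

Final position: (5,8)
Wall sequence: TRBLTBRT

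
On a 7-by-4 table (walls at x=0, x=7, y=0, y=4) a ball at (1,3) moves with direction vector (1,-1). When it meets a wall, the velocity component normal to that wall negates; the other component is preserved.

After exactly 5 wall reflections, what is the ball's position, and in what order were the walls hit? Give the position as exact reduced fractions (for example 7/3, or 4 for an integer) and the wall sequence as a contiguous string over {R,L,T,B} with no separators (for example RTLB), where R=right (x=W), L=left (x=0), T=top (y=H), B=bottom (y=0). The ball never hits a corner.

1. t=3 → B at (4,0); v=(1,1)
2. t=3 → R at (7,3); v=(-1,1)
3. t=1 → T at (6,4); v=(-1,-1)
4. t=4 → B at (2,0); v=(-1,1)
5. t=2 → L at (0,2); v=(1,1)

Final position: (0,2)
Wall sequence: BRTBL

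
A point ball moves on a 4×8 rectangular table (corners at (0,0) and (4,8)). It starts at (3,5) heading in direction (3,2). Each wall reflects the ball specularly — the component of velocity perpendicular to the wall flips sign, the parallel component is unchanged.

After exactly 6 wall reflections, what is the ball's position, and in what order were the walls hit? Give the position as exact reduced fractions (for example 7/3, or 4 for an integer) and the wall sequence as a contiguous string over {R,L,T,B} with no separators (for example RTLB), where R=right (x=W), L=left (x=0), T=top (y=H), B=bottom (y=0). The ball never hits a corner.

1. t=1/3 → R at (4,17/3); v=(-3,2)
2. t=7/6 → T at (1/2,8); v=(-3,-2)
3. t=1/6 → L at (0,23/3); v=(3,-2)
4. t=4/3 → R at (4,5); v=(-3,-2)
5. t=4/3 → L at (0,7/3); v=(3,-2)
6. t=7/6 → B at (7/2,0); v=(3,2)

Final position: (7/2,0)
Wall sequence: RTLRLB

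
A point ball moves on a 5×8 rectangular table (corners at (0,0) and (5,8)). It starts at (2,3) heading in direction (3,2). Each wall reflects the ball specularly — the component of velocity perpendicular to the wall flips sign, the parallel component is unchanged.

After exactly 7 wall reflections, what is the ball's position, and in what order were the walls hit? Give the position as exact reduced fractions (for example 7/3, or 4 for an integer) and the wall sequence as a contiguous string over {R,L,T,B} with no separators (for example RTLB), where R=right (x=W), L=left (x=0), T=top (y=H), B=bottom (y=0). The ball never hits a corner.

1. t=1 → R at (5,5); v=(-3,2)
2. t=3/2 → T at (1/2,8); v=(-3,-2)
3. t=1/6 → L at (0,23/3); v=(3,-2)
4. t=5/3 → R at (5,13/3); v=(-3,-2)
5. t=5/3 → L at (0,1); v=(3,-2)
6. t=1/2 → B at (3/2,0); v=(3,2)
7. t=7/6 → R at (5,7/3); v=(-3,2)

Final position: (5,7/3)
Wall sequence: RTLRLBR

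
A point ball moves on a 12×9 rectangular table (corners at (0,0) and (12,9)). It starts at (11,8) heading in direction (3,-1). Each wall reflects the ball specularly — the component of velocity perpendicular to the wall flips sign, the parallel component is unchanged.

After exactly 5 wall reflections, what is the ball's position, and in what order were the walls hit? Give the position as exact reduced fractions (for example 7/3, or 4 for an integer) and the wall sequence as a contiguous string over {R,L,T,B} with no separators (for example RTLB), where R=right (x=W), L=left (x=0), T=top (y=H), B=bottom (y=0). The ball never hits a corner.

Final position: (0,13/3)
Wall sequence: RLBRL

1. t=1/3 → R at (12,23/3); v=(-3,-1)
2. t=4 → L at (0,11/3); v=(3,-1)
3. t=11/3 → B at (11,0); v=(3,1)
4. t=1/3 → R at (12,1/3); v=(-3,1)
5. t=4 → L at (0,13/3); v=(3,1)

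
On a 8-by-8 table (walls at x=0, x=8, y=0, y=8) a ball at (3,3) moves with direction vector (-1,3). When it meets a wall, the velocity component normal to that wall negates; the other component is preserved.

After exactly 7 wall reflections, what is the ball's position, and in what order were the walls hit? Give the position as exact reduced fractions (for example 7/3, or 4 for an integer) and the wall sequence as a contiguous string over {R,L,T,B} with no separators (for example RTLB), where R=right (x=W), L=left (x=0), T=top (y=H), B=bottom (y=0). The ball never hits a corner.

Final position: (20/3,8)
Wall sequence: TLBTBRT

1. t=5/3 → T at (4/3,8); v=(-1,-3)
2. t=4/3 → L at (0,4); v=(1,-3)
3. t=4/3 → B at (4/3,0); v=(1,3)
4. t=8/3 → T at (4,8); v=(1,-3)
5. t=8/3 → B at (20/3,0); v=(1,3)
6. t=4/3 → R at (8,4); v=(-1,3)
7. t=4/3 → T at (20/3,8); v=(-1,-3)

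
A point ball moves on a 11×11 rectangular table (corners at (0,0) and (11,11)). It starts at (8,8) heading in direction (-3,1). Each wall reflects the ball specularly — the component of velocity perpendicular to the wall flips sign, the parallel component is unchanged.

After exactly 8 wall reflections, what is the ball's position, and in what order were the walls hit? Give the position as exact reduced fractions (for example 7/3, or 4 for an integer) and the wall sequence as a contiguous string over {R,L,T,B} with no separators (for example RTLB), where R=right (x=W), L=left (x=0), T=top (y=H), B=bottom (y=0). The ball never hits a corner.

1. t=8/3 → L at (0,32/3); v=(3,1)
2. t=1/3 → T at (1,11); v=(3,-1)
3. t=10/3 → R at (11,23/3); v=(-3,-1)
4. t=11/3 → L at (0,4); v=(3,-1)
5. t=11/3 → R at (11,1/3); v=(-3,-1)
6. t=1/3 → B at (10,0); v=(-3,1)
7. t=10/3 → L at (0,10/3); v=(3,1)
8. t=11/3 → R at (11,7); v=(-3,1)

Final position: (11,7)
Wall sequence: LTRLRBLR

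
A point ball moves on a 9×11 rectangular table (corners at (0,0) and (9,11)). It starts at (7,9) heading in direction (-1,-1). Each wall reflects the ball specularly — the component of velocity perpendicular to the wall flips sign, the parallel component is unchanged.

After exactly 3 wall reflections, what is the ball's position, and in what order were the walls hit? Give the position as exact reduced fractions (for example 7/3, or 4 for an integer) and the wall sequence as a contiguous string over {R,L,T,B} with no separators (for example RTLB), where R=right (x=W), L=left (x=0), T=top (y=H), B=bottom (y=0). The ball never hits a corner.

Final position: (9,7)
Wall sequence: LBR

1. t=7 → L at (0,2); v=(1,-1)
2. t=2 → B at (2,0); v=(1,1)
3. t=7 → R at (9,7); v=(-1,1)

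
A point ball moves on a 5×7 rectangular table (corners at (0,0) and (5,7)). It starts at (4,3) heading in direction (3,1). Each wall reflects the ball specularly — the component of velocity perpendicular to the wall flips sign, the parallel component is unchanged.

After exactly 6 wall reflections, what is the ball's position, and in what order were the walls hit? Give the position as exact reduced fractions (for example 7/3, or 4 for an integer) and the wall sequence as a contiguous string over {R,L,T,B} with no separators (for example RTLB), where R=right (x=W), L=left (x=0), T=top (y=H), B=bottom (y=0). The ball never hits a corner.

Final position: (5,4)
Wall sequence: RLRTLR

1. t=1/3 → R at (5,10/3); v=(-3,1)
2. t=5/3 → L at (0,5); v=(3,1)
3. t=5/3 → R at (5,20/3); v=(-3,1)
4. t=1/3 → T at (4,7); v=(-3,-1)
5. t=4/3 → L at (0,17/3); v=(3,-1)
6. t=5/3 → R at (5,4); v=(-3,-1)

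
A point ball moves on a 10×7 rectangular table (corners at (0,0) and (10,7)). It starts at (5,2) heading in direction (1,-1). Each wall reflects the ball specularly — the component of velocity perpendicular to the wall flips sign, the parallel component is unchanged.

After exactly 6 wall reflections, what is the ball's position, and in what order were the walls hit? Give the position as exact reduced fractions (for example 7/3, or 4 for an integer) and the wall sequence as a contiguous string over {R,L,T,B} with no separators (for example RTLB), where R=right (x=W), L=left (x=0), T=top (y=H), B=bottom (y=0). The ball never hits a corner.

1. t=2 → B at (7,0); v=(1,1)
2. t=3 → R at (10,3); v=(-1,1)
3. t=4 → T at (6,7); v=(-1,-1)
4. t=6 → L at (0,1); v=(1,-1)
5. t=1 → B at (1,0); v=(1,1)
6. t=7 → T at (8,7); v=(1,-1)

Final position: (8,7)
Wall sequence: BRTLBT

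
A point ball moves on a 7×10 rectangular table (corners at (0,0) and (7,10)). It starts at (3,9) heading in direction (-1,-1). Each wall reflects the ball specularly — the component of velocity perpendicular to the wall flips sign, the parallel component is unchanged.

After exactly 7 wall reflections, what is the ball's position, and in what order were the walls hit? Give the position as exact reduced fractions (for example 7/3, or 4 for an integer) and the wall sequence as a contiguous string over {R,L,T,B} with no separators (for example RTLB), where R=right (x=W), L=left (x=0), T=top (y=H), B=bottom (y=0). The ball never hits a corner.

Final position: (2,0)
Wall sequence: LBRLTRB

1. t=3 → L at (0,6); v=(1,-1)
2. t=6 → B at (6,0); v=(1,1)
3. t=1 → R at (7,1); v=(-1,1)
4. t=7 → L at (0,8); v=(1,1)
5. t=2 → T at (2,10); v=(1,-1)
6. t=5 → R at (7,5); v=(-1,-1)
7. t=5 → B at (2,0); v=(-1,1)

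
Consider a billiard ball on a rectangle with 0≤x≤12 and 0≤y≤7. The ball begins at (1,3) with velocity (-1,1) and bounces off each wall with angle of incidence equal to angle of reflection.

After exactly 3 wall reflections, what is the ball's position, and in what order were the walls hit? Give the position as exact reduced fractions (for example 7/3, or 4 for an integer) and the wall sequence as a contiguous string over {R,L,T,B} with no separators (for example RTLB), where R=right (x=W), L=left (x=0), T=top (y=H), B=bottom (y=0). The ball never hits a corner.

1. t=1 → L at (0,4); v=(1,1)
2. t=3 → T at (3,7); v=(1,-1)
3. t=7 → B at (10,0); v=(1,1)

Final position: (10,0)
Wall sequence: LTB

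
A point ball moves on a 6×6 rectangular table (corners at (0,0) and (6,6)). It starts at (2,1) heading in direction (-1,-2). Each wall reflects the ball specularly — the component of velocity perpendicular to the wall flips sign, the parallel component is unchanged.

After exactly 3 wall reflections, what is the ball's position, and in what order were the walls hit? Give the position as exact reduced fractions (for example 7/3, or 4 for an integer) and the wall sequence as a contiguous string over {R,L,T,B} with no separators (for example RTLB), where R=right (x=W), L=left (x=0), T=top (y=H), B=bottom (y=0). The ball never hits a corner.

Final position: (3/2,6)
Wall sequence: BLT

1. t=1/2 → B at (3/2,0); v=(-1,2)
2. t=3/2 → L at (0,3); v=(1,2)
3. t=3/2 → T at (3/2,6); v=(1,-2)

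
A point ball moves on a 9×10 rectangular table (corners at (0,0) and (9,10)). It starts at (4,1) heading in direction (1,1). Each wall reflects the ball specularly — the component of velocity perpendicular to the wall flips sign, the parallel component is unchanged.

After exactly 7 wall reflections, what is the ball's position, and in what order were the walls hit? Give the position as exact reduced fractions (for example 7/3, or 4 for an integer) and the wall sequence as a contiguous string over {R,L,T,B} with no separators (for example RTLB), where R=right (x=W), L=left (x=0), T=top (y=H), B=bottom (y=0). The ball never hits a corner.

1. t=5 → R at (9,6); v=(-1,1)
2. t=4 → T at (5,10); v=(-1,-1)
3. t=5 → L at (0,5); v=(1,-1)
4. t=5 → B at (5,0); v=(1,1)
5. t=4 → R at (9,4); v=(-1,1)
6. t=6 → T at (3,10); v=(-1,-1)
7. t=3 → L at (0,7); v=(1,-1)

Final position: (0,7)
Wall sequence: RTLBRTL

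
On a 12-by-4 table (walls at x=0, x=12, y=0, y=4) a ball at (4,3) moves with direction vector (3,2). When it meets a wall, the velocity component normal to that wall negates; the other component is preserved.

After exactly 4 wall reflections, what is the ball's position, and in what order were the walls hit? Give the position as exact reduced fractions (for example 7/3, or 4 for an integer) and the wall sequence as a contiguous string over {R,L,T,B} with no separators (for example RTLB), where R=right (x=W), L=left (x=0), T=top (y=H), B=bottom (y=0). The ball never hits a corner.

1. t=1/2 → T at (11/2,4); v=(3,-2)
2. t=2 → B at (23/2,0); v=(3,2)
3. t=1/6 → R at (12,1/3); v=(-3,2)
4. t=11/6 → T at (13/2,4); v=(-3,-2)

Final position: (13/2,4)
Wall sequence: TBRT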